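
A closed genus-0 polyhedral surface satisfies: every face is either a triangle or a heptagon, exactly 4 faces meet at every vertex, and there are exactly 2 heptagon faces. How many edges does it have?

28

Let x be the number of triangles; then F = 2 + x.
Edge–face incidences: 2E = 7·2 + 3·x = 14 + 3x.
Every vertex has degree 4, so 4V = 2E.
Euler: V − E + F = 2 ⇒ (2E)/4 − E + (2 + x) = 2.
Multiply by 8: 2·(2E) − 4·(2E) + 8·(2 + x) = 16, i.e. 16 + 8x − 2·(14 + 3x) = 16.
Collecting terms: 2x − 12 = 16, so 2x = 28, so x = 14.
Then 2E = 14 + 3·14 = 56, so E = 28, V = 2E/4 = 14, F = 2 + 14 = 16.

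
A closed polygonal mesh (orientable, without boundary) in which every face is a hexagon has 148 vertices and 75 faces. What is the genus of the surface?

Every face is a hexagon, so 2E = 6·75 = 450, giving E = 225.
χ = V − E + F = 148 − 225 + 75 = -2.
For a closed orientable surface χ = 2 − 2g, so g = (2 − (-2))/2 = 2.

2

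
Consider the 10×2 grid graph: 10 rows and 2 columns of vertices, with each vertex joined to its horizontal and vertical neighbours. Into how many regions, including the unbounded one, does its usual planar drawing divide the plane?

10

The grid has V = 10·2 = 20 vertices and E = 10·1 + 2·9 = 28 edges.
F = 2 − V + E = 2 − 20 + 28 = 10.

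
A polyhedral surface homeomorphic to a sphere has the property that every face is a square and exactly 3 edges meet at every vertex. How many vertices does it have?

8

Each face has 4 edges and each edge borders two faces, so 2E = 4F.
Each vertex has degree 3, so 3V = 2E and hence V = 4F/3.
Euler: V − E + F = 2 ⇒ (4F/3) − (4F/2) + F = 2.
Multiply by 6: (8 − 12 + 6)F = 12, i.e. 2F = 12.
So F = 6, E = 4·6/2 = 12, V = 4·6/3 = 8.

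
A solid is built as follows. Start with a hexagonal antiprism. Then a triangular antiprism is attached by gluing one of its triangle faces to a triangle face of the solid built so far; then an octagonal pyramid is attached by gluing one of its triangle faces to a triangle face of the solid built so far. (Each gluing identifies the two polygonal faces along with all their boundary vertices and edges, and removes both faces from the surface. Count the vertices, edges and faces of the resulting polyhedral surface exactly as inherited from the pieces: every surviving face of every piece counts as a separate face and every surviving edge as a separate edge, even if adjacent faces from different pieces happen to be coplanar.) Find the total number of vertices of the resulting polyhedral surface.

A hexagonal antiprism: V=12, E=24, F=14.
Attach a triangular antiprism (V=6, E=12, F=8) along a 3-gon: merge 3 vertices and 3 edges, delete both glued faces → V=15, E=33, F=20.
Attach an octagonal pyramid (V=9, E=16, F=9) along a 3-gon: merge 3 vertices and 3 edges, delete both glued faces → V=21, E=46, F=27.
Check: V − E + F = 21 − 46 + 27 = 2.

21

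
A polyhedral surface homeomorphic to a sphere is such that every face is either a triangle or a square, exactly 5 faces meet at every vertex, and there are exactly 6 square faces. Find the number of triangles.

Let x be the number of triangles; then F = 6 + x.
Edge–face incidences: 2E = 4·6 + 3·x = 24 + 3x.
Every vertex has degree 5, so 5V = 2E.
Euler: V − E + F = 2 ⇒ (2E)/5 − E + (6 + x) = 2.
Multiply by 10: 2·(2E) − 5·(2E) + 10·(6 + x) = 20, i.e. 60 + 10x − 3·(24 + 3x) = 20.
Collecting terms: x − 12 = 20, so x = 32.
Then 2E = 24 + 3·32 = 120, so E = 60, V = 2E/5 = 24, F = 6 + 32 = 38.

32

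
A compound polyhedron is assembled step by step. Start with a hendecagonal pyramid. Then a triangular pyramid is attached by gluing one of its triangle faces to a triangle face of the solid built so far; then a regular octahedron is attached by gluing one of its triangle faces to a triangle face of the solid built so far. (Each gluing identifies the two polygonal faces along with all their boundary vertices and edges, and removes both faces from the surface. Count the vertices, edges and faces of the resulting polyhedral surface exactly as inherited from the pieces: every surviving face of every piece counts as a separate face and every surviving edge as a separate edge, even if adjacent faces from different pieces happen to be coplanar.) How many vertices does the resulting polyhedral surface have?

16

A hendecagonal pyramid: V=12, E=22, F=12.
Attach a triangular pyramid (V=4, E=6, F=4) along a 3-gon: merge 3 vertices and 3 edges, delete both glued faces → V=13, E=25, F=14.
Attach a regular octahedron (V=6, E=12, F=8) along a 3-gon: merge 3 vertices and 3 edges, delete both glued faces → V=16, E=34, F=20.
Check: V − E + F = 16 − 34 + 20 = 2.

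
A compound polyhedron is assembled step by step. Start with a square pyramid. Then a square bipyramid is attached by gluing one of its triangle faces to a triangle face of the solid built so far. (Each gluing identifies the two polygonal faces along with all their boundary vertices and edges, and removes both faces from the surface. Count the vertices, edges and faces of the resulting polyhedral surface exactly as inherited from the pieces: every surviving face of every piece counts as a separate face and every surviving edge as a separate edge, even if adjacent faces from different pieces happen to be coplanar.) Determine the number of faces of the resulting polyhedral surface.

11

A square pyramid: V=5, E=8, F=5.
Attach a square bipyramid (V=6, E=12, F=8) along a 3-gon: merge 3 vertices and 3 edges, delete both glued faces → V=8, E=17, F=11.
Check: V − E + F = 8 − 17 + 11 = 2.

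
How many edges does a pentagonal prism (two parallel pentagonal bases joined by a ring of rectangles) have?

15

A prism on an n-gon has two n-gon bases and n rectangular sides: V = 2·5 = 10, E = 3·5 = 15, F = 5 + 2 = 7.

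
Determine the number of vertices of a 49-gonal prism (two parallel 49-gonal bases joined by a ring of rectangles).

98

A prism on an n-gon has two n-gon bases and n rectangular sides: V = 2·49 = 98, E = 3·49 = 147, F = 49 + 2 = 51.
Check: V − E + F = 98 − 147 + 51 = 2.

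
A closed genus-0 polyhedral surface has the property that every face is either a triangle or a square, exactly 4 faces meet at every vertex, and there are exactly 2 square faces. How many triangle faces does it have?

8

Let x be the number of triangles; then F = 2 + x.
Edge–face incidences: 2E = 4·2 + 3·x = 8 + 3x.
Every vertex has degree 4, so 4V = 2E.
Euler: V − E + F = 2 ⇒ (2E)/4 − E + (2 + x) = 2.
Multiply by 8: 2·(2E) − 4·(2E) + 8·(2 + x) = 16, i.e. 16 + 8x − 2·(8 + 3x) = 16.
Collecting terms: 2x = 16, so x = 8.
Then 2E = 8 + 3·8 = 32, so E = 16, V = 2E/4 = 8, F = 2 + 8 = 10.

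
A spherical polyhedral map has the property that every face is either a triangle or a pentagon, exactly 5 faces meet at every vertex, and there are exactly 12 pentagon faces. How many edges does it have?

Let x be the number of triangles; then F = 12 + x.
Edge–face incidences: 2E = 5·12 + 3·x = 60 + 3x.
Every vertex has degree 5, so 5V = 2E.
Euler: V − E + F = 2 ⇒ (2E)/5 − E + (12 + x) = 2.
Multiply by 10: 2·(2E) − 5·(2E) + 10·(12 + x) = 20, i.e. 120 + 10x − 3·(60 + 3x) = 20.
Collecting terms: x − 60 = 20, so x = 80.
Then 2E = 60 + 3·80 = 300, so E = 150, V = 2E/5 = 60, F = 12 + 80 = 92.

150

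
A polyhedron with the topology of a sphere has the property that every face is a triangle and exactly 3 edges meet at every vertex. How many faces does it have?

4

Each face has 3 edges and each edge borders two faces, so 2E = 3F.
Each vertex has degree 3, so 3V = 2E and hence V = 3F/3.
Euler: V − E + F = 2 ⇒ (3F/3) − (3F/2) + F = 2.
Multiply by 6: (6 − 9 + 6)F = 12, i.e. 3F = 12.
So F = 4, E = 3·4/2 = 6, V = 3·4/3 = 4.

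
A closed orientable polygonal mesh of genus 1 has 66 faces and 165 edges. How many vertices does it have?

99

For a closed orientable surface of genus 1, χ = 2 − 2·1 = 0.
V = 0 + E − F = 0 + 165 − 66 = 99.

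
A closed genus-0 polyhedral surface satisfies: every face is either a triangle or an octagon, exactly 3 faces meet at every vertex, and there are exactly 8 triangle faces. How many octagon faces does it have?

Let x be the number of octagons; then F = 8 + x.
Edge–face incidences: 2E = 3·8 + 8·x = 24 + 8x.
Every vertex has degree 3, so 3V = 2E.
Euler: V − E + F = 2 ⇒ (2E)/3 − E + (8 + x) = 2.
Multiply by 6: 2·(2E) − 3·(2E) + 6·(8 + x) = 12, i.e. 48 + 6x − (24 + 8x) = 12.
Collecting terms: −2x + 24 = 12, so −2x = −12, so x = 6.
Then 2E = 24 + 8·6 = 72, so E = 36, V = 2E/3 = 24, F = 8 + 6 = 14.

6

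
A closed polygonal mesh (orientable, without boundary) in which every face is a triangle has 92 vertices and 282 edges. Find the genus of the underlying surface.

2

Every face is a triangle and each edge borders two faces, so 3F = 2·282, giving F = 188.
χ = V − E + F = 92 − 282 + 188 = -2.
For a closed orientable surface χ = 2 − 2g, so g = (2 − (-2))/2 = 2.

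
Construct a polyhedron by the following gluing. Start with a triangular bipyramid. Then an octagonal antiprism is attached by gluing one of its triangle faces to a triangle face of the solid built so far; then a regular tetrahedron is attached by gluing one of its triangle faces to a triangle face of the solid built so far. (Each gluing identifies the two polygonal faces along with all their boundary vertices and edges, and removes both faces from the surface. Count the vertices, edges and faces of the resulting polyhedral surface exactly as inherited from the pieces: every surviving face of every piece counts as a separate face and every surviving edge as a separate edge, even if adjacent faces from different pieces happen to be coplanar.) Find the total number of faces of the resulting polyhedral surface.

A triangular bipyramid: V=5, E=9, F=6.
Attach an octagonal antiprism (V=16, E=32, F=18) along a 3-gon: merge 3 vertices and 3 edges, delete both glued faces → V=18, E=38, F=22.
Attach a regular tetrahedron (V=4, E=6, F=4) along a 3-gon: merge 3 vertices and 3 edges, delete both glued faces → V=19, E=41, F=24.
Check: V − E + F = 19 − 41 + 24 = 2.

24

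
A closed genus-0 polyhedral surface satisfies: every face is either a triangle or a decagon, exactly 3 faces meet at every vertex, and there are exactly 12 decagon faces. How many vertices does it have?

60

Let x be the number of triangles; then F = 12 + x.
Edge–face incidences: 2E = 10·12 + 3·x = 120 + 3x.
Every vertex has degree 3, so 3V = 2E.
Euler: V − E + F = 2 ⇒ (2E)/3 − E + (12 + x) = 2.
Multiply by 6: 2·(2E) − 3·(2E) + 6·(12 + x) = 12, i.e. 72 + 6x − (120 + 3x) = 12.
Collecting terms: 3x − 48 = 12, so 3x = 60, so x = 20.
Then 2E = 120 + 3·20 = 180, so E = 90, V = 2E/3 = 60, F = 12 + 20 = 32.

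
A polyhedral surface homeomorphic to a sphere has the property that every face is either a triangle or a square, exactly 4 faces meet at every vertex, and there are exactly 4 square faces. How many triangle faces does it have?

Let x be the number of triangles; then F = 4 + x.
Edge–face incidences: 2E = 4·4 + 3·x = 16 + 3x.
Every vertex has degree 4, so 4V = 2E.
Euler: V − E + F = 2 ⇒ (2E)/4 − E + (4 + x) = 2.
Multiply by 8: 2·(2E) − 4·(2E) + 8·(4 + x) = 16, i.e. 32 + 8x − 2·(16 + 3x) = 16.
Collecting terms: 2x = 16, so x = 8.
Then 2E = 16 + 3·8 = 40, so E = 20, V = 2E/4 = 10, F = 4 + 8 = 12.

8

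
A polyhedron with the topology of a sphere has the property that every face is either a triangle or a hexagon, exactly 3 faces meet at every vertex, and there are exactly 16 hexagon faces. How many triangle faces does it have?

Let x be the number of triangles; then F = 16 + x.
Edge–face incidences: 2E = 6·16 + 3·x = 96 + 3x.
Every vertex has degree 3, so 3V = 2E.
Euler: V − E + F = 2 ⇒ (2E)/3 − E + (16 + x) = 2.
Multiply by 6: 2·(2E) − 3·(2E) + 6·(16 + x) = 12, i.e. 96 + 6x − (96 + 3x) = 12.
Collecting terms: 3x = 12, so x = 4.
Then 2E = 96 + 3·4 = 108, so E = 54, V = 2E/3 = 36, F = 16 + 4 = 20.

4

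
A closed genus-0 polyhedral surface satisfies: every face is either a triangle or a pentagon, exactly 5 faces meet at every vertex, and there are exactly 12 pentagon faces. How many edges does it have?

150

Let x be the number of triangles; then F = 12 + x.
Edge–face incidences: 2E = 5·12 + 3·x = 60 + 3x.
Every vertex has degree 5, so 5V = 2E.
Euler: V − E + F = 2 ⇒ (2E)/5 − E + (12 + x) = 2.
Multiply by 10: 2·(2E) − 5·(2E) + 10·(12 + x) = 20, i.e. 120 + 10x − 3·(60 + 3x) = 20.
Collecting terms: x − 60 = 20, so x = 80.
Then 2E = 60 + 3·80 = 300, so E = 150, V = 2E/5 = 60, F = 12 + 80 = 92.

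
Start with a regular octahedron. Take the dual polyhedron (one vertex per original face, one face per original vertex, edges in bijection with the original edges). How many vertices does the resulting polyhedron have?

The base solid has V = 6, E = 12, F = 8.
The dual swaps V and F and preserves E: V′ = F = 8, E′ = E = 12, F′ = V = 6.

8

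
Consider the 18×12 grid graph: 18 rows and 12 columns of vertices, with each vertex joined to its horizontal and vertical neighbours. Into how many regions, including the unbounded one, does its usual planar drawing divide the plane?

188

The grid has V = 18·12 = 216 vertices and E = 18·11 + 12·17 = 402 edges.
F = 2 − V + E = 2 − 216 + 402 = 188.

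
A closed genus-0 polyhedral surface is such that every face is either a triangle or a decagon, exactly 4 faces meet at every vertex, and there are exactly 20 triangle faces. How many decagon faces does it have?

2

Let x be the number of decagons; then F = 20 + x.
Edge–face incidences: 2E = 3·20 + 10·x = 60 + 10x.
Every vertex has degree 4, so 4V = 2E.
Euler: V − E + F = 2 ⇒ (2E)/4 − E + (20 + x) = 2.
Multiply by 8: 2·(2E) − 4·(2E) + 8·(20 + x) = 16, i.e. 160 + 8x − 2·(60 + 10x) = 16.
Collecting terms: −12x + 40 = 16, so −12x = −24, so x = 2.
Then 2E = 60 + 10·2 = 80, so E = 40, V = 2E/4 = 20, F = 20 + 2 = 22.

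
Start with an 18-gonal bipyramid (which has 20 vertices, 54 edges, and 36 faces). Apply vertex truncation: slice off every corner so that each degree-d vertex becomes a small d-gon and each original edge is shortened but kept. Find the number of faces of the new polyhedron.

56

Truncation replaces each original edge-end by a new vertex, so V′ = 2E = 108.
Each original edge survives, and each old vertex of degree d contributes d new edges; summing degrees gives Σd = 2E, so E′ = E + 2E = 3E = 162.
Each original face survives and each original vertex becomes one new face: F′ = F + V = 56.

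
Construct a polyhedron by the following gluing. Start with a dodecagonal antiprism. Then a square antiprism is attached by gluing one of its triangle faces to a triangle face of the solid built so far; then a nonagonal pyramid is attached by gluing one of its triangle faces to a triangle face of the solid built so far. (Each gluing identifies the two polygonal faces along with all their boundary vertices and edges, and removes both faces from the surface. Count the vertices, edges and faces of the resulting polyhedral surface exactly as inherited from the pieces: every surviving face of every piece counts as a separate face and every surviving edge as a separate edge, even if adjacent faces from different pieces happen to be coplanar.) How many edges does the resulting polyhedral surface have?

76

A dodecagonal antiprism: V=24, E=48, F=26.
Attach a square antiprism (V=8, E=16, F=10) along a 3-gon: merge 3 vertices and 3 edges, delete both glued faces → V=29, E=61, F=34.
Attach a nonagonal pyramid (V=10, E=18, F=10) along a 3-gon: merge 3 vertices and 3 edges, delete both glued faces → V=36, E=76, F=42.
Check: V − E + F = 36 − 76 + 42 = 2.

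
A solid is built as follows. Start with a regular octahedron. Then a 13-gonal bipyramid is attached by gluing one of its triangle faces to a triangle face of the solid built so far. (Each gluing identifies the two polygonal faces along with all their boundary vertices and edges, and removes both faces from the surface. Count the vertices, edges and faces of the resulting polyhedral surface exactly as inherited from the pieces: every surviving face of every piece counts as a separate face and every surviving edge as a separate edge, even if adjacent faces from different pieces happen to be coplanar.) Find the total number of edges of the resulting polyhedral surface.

48

A regular octahedron: V=6, E=12, F=8.
Attach a 13-gonal bipyramid (V=15, E=39, F=26) along a 3-gon: merge 3 vertices and 3 edges, delete both glued faces → V=18, E=48, F=32.
Check: V − E + F = 18 − 48 + 32 = 2.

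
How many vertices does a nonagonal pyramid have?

10

A pyramid on an n-gon base has one n-gon and n triangles: V = 9 + 1 = 10, E = 2·9 = 18, F = 9 + 1 = 10.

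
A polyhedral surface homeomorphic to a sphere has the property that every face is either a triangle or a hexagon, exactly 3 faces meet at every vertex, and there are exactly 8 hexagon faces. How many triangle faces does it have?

Let x be the number of triangles; then F = 8 + x.
Edge–face incidences: 2E = 6·8 + 3·x = 48 + 3x.
Every vertex has degree 3, so 3V = 2E.
Euler: V − E + F = 2 ⇒ (2E)/3 − E + (8 + x) = 2.
Multiply by 6: 2·(2E) − 3·(2E) + 6·(8 + x) = 12, i.e. 48 + 6x − (48 + 3x) = 12.
Collecting terms: 3x = 12, so x = 4.
Then 2E = 48 + 3·4 = 60, so E = 30, V = 2E/3 = 20, F = 8 + 4 = 12.

4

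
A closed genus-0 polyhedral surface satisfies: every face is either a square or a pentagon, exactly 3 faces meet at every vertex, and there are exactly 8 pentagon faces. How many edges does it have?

Let x be the number of squares; then F = 8 + x.
Edge–face incidences: 2E = 5·8 + 4·x = 40 + 4x.
Every vertex has degree 3, so 3V = 2E.
Euler: V − E + F = 2 ⇒ (2E)/3 − E + (8 + x) = 2.
Multiply by 6: 2·(2E) − 3·(2E) + 6·(8 + x) = 12, i.e. 48 + 6x − (40 + 4x) = 12.
Collecting terms: 2x + 8 = 12, so 2x = 4, so x = 2.
Then 2E = 40 + 4·2 = 48, so E = 24, V = 2E/3 = 16, F = 8 + 2 = 10.

24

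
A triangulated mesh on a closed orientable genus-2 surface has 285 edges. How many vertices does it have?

93

χ = 2 − 2·2 = -2, and every face is a triangle so 3F = 2E.
F = 2E/3 = 190. Then V = -2 + E − F = -2 + 285 − 190 = 93.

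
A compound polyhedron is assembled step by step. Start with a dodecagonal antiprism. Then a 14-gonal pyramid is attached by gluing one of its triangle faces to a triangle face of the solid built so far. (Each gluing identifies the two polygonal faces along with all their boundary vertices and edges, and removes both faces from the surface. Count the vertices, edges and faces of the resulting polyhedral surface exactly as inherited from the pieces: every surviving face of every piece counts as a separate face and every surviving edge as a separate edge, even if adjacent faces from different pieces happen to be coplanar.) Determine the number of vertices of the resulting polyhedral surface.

A dodecagonal antiprism: V=24, E=48, F=26.
Attach a 14-gonal pyramid (V=15, E=28, F=15) along a 3-gon: merge 3 vertices and 3 edges, delete both glued faces → V=36, E=73, F=39.
Check: V − E + F = 36 − 73 + 39 = 2.

36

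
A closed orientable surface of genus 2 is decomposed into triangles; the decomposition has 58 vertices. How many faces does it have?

χ = 2 − 2·2 = -2, and every face is a triangle so 3F = 2E.
V − E + F = -2 with E = 3F/2 gives 58 − (3/2 − 1)·F = -2, so F = 120 and E = 180.

120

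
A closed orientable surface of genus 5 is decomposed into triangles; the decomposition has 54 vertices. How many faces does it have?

χ = 2 − 2·5 = -8, and every face is a triangle so 3F = 2E.
V − E + F = -8 with E = 3F/2 gives 54 − (3/2 − 1)·F = -8, so F = 124 and E = 186.

124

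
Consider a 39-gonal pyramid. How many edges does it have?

78

A pyramid on an n-gon base has one n-gon and n triangles: V = 39 + 1 = 40, E = 2·39 = 78, F = 39 + 1 = 40.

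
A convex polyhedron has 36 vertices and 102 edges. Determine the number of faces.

Here V − E + F = 2.
F = 2 − V + E = 2 − 36 + 102 = 68.

68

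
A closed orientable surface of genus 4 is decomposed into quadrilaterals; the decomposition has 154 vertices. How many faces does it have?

160

χ = 2 − 2·4 = -6, and every face is a square so 4F = 2E.
V − E + F = -6 with E = 4F/2 gives 154 − (4/2 − 1)·F = -6, so F = 160 and E = 320.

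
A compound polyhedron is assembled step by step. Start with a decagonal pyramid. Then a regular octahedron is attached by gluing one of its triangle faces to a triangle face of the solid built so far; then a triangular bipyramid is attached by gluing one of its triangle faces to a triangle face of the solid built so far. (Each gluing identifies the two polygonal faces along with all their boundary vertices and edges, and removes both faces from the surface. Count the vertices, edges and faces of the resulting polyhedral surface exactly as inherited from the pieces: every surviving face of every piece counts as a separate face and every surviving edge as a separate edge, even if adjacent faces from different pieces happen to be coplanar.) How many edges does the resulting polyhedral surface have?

A decagonal pyramid: V=11, E=20, F=11.
Attach a regular octahedron (V=6, E=12, F=8) along a 3-gon: merge 3 vertices and 3 edges, delete both glued faces → V=14, E=29, F=17.
Attach a triangular bipyramid (V=5, E=9, F=6) along a 3-gon: merge 3 vertices and 3 edges, delete both glued faces → V=16, E=35, F=21.
Check: V − E + F = 16 − 35 + 21 = 2.

35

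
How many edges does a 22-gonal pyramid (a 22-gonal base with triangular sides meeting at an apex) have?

44

A pyramid on an n-gon base has one n-gon and n triangles: V = 22 + 1 = 23, E = 2·22 = 44, F = 22 + 1 = 23.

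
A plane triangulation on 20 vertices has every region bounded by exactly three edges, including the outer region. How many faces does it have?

36

In a plane triangulation 3F = 2E and V − E + F = 2, so F = 2V − 4 = 2·20 − 4 = 36.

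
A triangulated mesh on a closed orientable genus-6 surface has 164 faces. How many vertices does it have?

72

χ = 2 − 2·6 = -10, and every face is a triangle so 3F = 2E.
E = 3·164/2 = 246. Then V = -10 + E − F = -10 + 246 − 164 = 72.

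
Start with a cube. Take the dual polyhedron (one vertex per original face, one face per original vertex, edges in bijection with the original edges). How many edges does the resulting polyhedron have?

The base solid has V = 8, E = 12, F = 6.
The dual swaps V and F and preserves E: V′ = F = 6, E′ = E = 12, F′ = V = 8.

12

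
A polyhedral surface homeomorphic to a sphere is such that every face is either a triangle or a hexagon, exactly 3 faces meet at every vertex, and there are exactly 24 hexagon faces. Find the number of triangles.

4

Let x be the number of triangles; then F = 24 + x.
Edge–face incidences: 2E = 6·24 + 3·x = 144 + 3x.
Every vertex has degree 3, so 3V = 2E.
Euler: V − E + F = 2 ⇒ (2E)/3 − E + (24 + x) = 2.
Multiply by 6: 2·(2E) − 3·(2E) + 6·(24 + x) = 12, i.e. 144 + 6x − (144 + 3x) = 12.
Collecting terms: 3x = 12, so x = 4.
Then 2E = 144 + 3·4 = 156, so E = 78, V = 2E/3 = 52, F = 24 + 4 = 28.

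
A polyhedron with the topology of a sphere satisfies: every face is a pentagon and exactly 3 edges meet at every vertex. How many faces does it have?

12

Each face has 5 edges and each edge borders two faces, so 2E = 5F.
Each vertex has degree 3, so 3V = 2E and hence V = 5F/3.
Euler: V − E + F = 2 ⇒ (5F/3) − (5F/2) + F = 2.
Multiply by 6: (10 − 15 + 6)F = 12, i.e. 1F = 12.
So F = 12, E = 5·12/2 = 30, V = 5·12/3 = 20.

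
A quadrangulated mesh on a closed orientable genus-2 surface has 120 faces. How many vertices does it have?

χ = 2 − 2·2 = -2, and every face is a square so 4F = 2E.
E = 4·120/2 = 240. Then V = -2 + E − F = -2 + 240 − 120 = 118.

118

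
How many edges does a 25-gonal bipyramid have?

75

A bipyramid over an n-gon has 2n triangular faces and n + 2 vertices: V = 25 + 2 = 27, E = 3·25 = 75, F = 2·25 = 50.
Check: V − E + F = 27 − 75 + 50 = 2.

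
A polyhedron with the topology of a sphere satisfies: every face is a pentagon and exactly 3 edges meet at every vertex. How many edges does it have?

30

Each face has 5 edges and each edge borders two faces, so 2E = 5F.
Each vertex has degree 3, so 3V = 2E and hence V = 5F/3.
Euler: V − E + F = 2 ⇒ (5F/3) − (5F/2) + F = 2.
Multiply by 6: (10 − 15 + 6)F = 12, i.e. 1F = 12.
So F = 12, E = 5·12/2 = 30, V = 5·12/3 = 20.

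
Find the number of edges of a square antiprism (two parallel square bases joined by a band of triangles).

An antiprism on an n-gon has two n-gon caps and 2n triangles: V = 2·4 = 8, E = 4·4 = 16, F = 2·4 + 2 = 10.
Check: V − E + F = 8 − 16 + 10 = 2.

16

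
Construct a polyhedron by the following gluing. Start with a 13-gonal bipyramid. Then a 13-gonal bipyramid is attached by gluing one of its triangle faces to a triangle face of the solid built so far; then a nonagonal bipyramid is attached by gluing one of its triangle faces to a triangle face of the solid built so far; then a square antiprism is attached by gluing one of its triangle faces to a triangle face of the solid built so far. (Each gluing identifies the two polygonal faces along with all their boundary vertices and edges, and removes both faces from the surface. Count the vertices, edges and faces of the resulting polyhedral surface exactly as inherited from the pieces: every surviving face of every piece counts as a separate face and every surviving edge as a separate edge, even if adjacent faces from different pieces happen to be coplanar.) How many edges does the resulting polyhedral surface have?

A 13-gonal bipyramid: V=15, E=39, F=26.
Attach a 13-gonal bipyramid (V=15, E=39, F=26) along a 3-gon: merge 3 vertices and 3 edges, delete both glued faces → V=27, E=75, F=50.
Attach a nonagonal bipyramid (V=11, E=27, F=18) along a 3-gon: merge 3 vertices and 3 edges, delete both glued faces → V=35, E=99, F=66.
Attach a square antiprism (V=8, E=16, F=10) along a 3-gon: merge 3 vertices and 3 edges, delete both glued faces → V=40, E=112, F=74.
Check: V − E + F = 40 − 112 + 74 = 2.

112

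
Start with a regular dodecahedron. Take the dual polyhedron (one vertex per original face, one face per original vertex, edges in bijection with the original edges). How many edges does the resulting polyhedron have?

30

The base solid has V = 20, E = 30, F = 12.
The dual swaps V and F and preserves E: V′ = F = 12, E′ = E = 30, F′ = V = 20.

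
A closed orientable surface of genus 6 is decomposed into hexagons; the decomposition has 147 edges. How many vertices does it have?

χ = 2 − 2·6 = -10, and every face is a hexagon so 6F = 2E.
F = 2E/6 = 49. Then V = -10 + E − F = -10 + 147 − 49 = 88.

88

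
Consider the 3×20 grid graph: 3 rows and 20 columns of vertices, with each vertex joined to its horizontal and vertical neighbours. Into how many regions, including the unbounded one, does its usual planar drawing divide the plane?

39

The grid has V = 3·20 = 60 vertices and E = 3·19 + 20·2 = 97 edges.
F = 2 − V + E = 2 − 60 + 97 = 39.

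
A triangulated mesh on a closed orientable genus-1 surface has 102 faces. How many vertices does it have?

51

χ = 2 − 2·1 = 0, and every face is a triangle so 3F = 2E.
E = 3·102/2 = 153. Then V = 0 + E − F = 0 + 153 − 102 = 51.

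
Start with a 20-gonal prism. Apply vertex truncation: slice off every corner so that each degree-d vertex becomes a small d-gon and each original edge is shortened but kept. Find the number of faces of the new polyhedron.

62

The base solid has V = 40, E = 60, F = 22.
Truncation replaces each original edge-end by a new vertex, so V′ = 2E = 120.
Each original edge survives, and each old vertex of degree d contributes d new edges; summing degrees gives Σd = 2E, so E′ = E + 2E = 3E = 180.
Each original face survives and each original vertex becomes one new face: F′ = F + V = 62.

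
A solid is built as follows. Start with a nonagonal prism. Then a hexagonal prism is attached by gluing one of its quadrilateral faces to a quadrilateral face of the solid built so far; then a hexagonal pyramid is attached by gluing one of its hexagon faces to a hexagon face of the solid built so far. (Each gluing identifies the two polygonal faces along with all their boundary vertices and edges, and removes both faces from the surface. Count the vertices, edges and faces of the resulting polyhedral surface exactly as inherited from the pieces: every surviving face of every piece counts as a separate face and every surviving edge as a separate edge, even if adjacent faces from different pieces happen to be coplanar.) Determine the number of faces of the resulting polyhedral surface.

A nonagonal prism: V=18, E=27, F=11.
Attach a hexagonal prism (V=12, E=18, F=8) along a 4-gon: merge 4 vertices and 4 edges, delete both glued faces → V=26, E=41, F=17.
Attach a hexagonal pyramid (V=7, E=12, F=7) along a 6-gon: merge 6 vertices and 6 edges, delete both glued faces → V=27, E=47, F=22.
Check: V − E + F = 27 − 47 + 22 = 2.

22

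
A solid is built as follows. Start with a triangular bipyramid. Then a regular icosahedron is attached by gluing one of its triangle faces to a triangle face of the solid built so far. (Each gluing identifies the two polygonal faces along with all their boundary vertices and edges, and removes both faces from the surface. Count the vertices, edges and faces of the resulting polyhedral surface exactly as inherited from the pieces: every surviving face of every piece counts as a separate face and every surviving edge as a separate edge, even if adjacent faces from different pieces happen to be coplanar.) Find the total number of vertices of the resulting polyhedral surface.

A triangular bipyramid: V=5, E=9, F=6.
Attach a regular icosahedron (V=12, E=30, F=20) along a 3-gon: merge 3 vertices and 3 edges, delete both glued faces → V=14, E=36, F=24.
Check: V − E + F = 14 − 36 + 24 = 2.

14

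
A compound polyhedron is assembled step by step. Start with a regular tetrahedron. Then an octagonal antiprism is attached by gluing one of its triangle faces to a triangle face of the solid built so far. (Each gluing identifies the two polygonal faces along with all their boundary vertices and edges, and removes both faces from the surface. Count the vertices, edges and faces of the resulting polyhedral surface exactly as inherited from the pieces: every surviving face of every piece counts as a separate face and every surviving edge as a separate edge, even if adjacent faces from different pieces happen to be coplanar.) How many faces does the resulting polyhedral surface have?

A regular tetrahedron: V=4, E=6, F=4.
Attach an octagonal antiprism (V=16, E=32, F=18) along a 3-gon: merge 3 vertices and 3 edges, delete both glued faces → V=17, E=35, F=20.
Check: V − E + F = 17 − 35 + 20 = 2.

20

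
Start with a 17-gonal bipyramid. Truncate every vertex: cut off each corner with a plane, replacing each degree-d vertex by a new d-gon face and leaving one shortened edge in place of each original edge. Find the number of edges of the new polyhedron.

153

The base solid has V = 19, E = 51, F = 34.
Truncation replaces each original edge-end by a new vertex, so V′ = 2E = 102.
Each original edge survives, and each old vertex of degree d contributes d new edges; summing degrees gives Σd = 2E, so E′ = E + 2E = 3E = 153.
Each original face survives and each original vertex becomes one new face: F′ = F + V = 53.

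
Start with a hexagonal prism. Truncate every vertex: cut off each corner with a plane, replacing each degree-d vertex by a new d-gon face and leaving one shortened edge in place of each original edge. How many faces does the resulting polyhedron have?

The base solid has V = 12, E = 18, F = 8.
Truncation replaces each original edge-end by a new vertex, so V′ = 2E = 36.
Each original edge survives, and each old vertex of degree d contributes d new edges; summing degrees gives Σd = 2E, so E′ = E + 2E = 3E = 54.
Each original face survives and each original vertex becomes one new face: F′ = F + V = 20.

20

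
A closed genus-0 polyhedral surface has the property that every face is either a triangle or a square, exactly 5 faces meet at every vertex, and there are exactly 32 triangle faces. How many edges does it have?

60

Let x be the number of squares; then F = 32 + x.
Edge–face incidences: 2E = 3·32 + 4·x = 96 + 4x.
Every vertex has degree 5, so 5V = 2E.
Euler: V − E + F = 2 ⇒ (2E)/5 − E + (32 + x) = 2.
Multiply by 10: 2·(2E) − 5·(2E) + 10·(32 + x) = 20, i.e. 320 + 10x − 3·(96 + 4x) = 20.
Collecting terms: −2x + 32 = 20, so −2x = −12, so x = 6.
Then 2E = 96 + 4·6 = 120, so E = 60, V = 2E/5 = 24, F = 32 + 6 = 38.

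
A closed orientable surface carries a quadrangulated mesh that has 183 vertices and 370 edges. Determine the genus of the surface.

2

Every face is a square and each edge borders two faces, so 4F = 2·370, giving F = 185.
χ = V − E + F = 183 − 370 + 185 = -2.
For a closed orientable surface χ = 2 − 2g, so g = (2 − (-2))/2 = 2.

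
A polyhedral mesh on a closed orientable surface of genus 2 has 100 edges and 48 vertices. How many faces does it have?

For a closed orientable surface of genus 2, χ = 2 − 2·2 = -2.
F = -2 − V + E = -2 − 48 + 100 = 50.

50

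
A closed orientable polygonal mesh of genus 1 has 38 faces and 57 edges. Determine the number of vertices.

For a closed orientable surface of genus 1, χ = 2 − 2·1 = 0.
V = 0 + E − F = 0 + 57 − 38 = 19.

19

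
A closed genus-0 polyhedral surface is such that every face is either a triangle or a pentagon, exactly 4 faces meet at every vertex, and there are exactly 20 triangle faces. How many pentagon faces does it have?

Let x be the number of pentagons; then F = 20 + x.
Edge–face incidences: 2E = 3·20 + 5·x = 60 + 5x.
Every vertex has degree 4, so 4V = 2E.
Euler: V − E + F = 2 ⇒ (2E)/4 − E + (20 + x) = 2.
Multiply by 8: 2·(2E) − 4·(2E) + 8·(20 + x) = 16, i.e. 160 + 8x − 2·(60 + 5x) = 16.
Collecting terms: −2x + 40 = 16, so −2x = −24, so x = 12.
Then 2E = 60 + 5·12 = 120, so E = 60, V = 2E/4 = 30, F = 20 + 12 = 32.

12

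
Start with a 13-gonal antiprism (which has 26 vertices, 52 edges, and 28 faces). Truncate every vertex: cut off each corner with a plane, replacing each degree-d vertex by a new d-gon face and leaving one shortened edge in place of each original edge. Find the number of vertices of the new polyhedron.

104

Truncation replaces each original edge-end by a new vertex, so V′ = 2E = 104.
Each original edge survives, and each old vertex of degree d contributes d new edges; summing degrees gives Σd = 2E, so E′ = E + 2E = 3E = 156.
Each original face survives and each original vertex becomes one new face: F′ = F + V = 54.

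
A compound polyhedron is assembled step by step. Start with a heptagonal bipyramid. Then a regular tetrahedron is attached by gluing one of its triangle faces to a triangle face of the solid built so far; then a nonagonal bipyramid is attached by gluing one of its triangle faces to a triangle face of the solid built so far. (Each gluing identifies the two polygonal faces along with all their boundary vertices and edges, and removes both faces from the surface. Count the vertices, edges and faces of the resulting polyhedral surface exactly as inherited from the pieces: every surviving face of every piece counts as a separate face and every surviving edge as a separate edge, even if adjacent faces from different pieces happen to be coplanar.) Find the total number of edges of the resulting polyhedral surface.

48

A heptagonal bipyramid: V=9, E=21, F=14.
Attach a regular tetrahedron (V=4, E=6, F=4) along a 3-gon: merge 3 vertices and 3 edges, delete both glued faces → V=10, E=24, F=16.
Attach a nonagonal bipyramid (V=11, E=27, F=18) along a 3-gon: merge 3 vertices and 3 edges, delete both glued faces → V=18, E=48, F=32.
Check: V − E + F = 18 − 48 + 32 = 2.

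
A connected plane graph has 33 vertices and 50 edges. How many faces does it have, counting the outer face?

Euler's formula for a connected plane graph: V − E + F = 2, so F = 2 − 33 + 50 = 19.

19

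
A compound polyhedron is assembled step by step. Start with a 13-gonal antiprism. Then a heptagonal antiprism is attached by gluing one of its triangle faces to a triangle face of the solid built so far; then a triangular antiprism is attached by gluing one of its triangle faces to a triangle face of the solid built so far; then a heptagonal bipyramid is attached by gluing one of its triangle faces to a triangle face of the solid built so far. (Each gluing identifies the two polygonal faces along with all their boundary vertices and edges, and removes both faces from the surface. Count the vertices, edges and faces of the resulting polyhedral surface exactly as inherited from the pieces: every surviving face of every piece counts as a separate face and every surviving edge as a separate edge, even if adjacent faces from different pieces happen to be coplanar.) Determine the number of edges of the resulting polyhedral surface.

A 13-gonal antiprism: V=26, E=52, F=28.
Attach a heptagonal antiprism (V=14, E=28, F=16) along a 3-gon: merge 3 vertices and 3 edges, delete both glued faces → V=37, E=77, F=42.
Attach a triangular antiprism (V=6, E=12, F=8) along a 3-gon: merge 3 vertices and 3 edges, delete both glued faces → V=40, E=86, F=48.
Attach a heptagonal bipyramid (V=9, E=21, F=14) along a 3-gon: merge 3 vertices and 3 edges, delete both glued faces → V=46, E=104, F=60.
Check: V − E + F = 46 − 104 + 60 = 2.

104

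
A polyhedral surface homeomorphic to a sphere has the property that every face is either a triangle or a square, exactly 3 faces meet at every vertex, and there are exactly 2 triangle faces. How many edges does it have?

9

Let x be the number of squares; then F = 2 + x.
Edge–face incidences: 2E = 3·2 + 4·x = 6 + 4x.
Every vertex has degree 3, so 3V = 2E.
Euler: V − E + F = 2 ⇒ (2E)/3 − E + (2 + x) = 2.
Multiply by 6: 2·(2E) − 3·(2E) + 6·(2 + x) = 12, i.e. 12 + 6x − (6 + 4x) = 12.
Collecting terms: 2x + 6 = 12, so 2x = 6, so x = 3.
Then 2E = 6 + 4·3 = 18, so E = 9, V = 2E/3 = 6, F = 2 + 3 = 5.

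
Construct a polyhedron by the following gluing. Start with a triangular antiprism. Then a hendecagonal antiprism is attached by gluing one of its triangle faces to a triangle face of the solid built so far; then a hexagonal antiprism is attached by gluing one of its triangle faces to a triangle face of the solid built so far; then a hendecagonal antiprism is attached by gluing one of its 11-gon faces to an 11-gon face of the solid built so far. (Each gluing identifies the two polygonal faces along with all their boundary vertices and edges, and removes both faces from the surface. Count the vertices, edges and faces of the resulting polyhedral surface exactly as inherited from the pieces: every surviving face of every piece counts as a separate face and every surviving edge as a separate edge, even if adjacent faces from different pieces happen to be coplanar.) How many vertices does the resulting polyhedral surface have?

45

A triangular antiprism: V=6, E=12, F=8.
Attach a hendecagonal antiprism (V=22, E=44, F=24) along a 3-gon: merge 3 vertices and 3 edges, delete both glued faces → V=25, E=53, F=30.
Attach a hexagonal antiprism (V=12, E=24, F=14) along a 3-gon: merge 3 vertices and 3 edges, delete both glued faces → V=34, E=74, F=42.
Attach a hendecagonal antiprism (V=22, E=44, F=24) along an 11-gon: merge 11 vertices and 11 edges, delete both glued faces → V=45, E=107, F=64.
Check: V − E + F = 45 − 107 + 64 = 2.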